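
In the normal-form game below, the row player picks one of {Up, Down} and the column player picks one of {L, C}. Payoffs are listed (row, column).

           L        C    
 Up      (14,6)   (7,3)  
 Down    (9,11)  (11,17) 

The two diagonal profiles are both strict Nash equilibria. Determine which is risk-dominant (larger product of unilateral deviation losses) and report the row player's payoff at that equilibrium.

11

At (Up, L): the row player loses 14 − 9 = 5 by deviating; the column player loses 6 − 3 = 3. Product = 5·3 = 15.
At (Down, C): the row player loses 11 − 7 = 4 by deviating; the column player loses 17 − 11 = 6. Product = 4·6 = 24.
24 > 15, so (Down, C) is risk-dominant. The row player's payoff there is 11.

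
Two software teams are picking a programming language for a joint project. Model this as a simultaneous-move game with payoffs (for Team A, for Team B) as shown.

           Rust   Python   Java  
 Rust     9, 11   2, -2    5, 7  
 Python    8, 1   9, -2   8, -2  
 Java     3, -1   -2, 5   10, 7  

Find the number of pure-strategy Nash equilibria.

Both Rust: Team A gets 9 (best alternative 8); Team B gets 11 (best alternative 7). Neither deviates — NE.
Both Java: Team A gets 10 (best alternative 8); Team B gets 7 (best alternative 5). Neither deviates — NE.
Both Python is not a NE: Team B would switch to Rust (1 > -2).
No other cell survives both best-response checks, so there are 2 pure NE.

2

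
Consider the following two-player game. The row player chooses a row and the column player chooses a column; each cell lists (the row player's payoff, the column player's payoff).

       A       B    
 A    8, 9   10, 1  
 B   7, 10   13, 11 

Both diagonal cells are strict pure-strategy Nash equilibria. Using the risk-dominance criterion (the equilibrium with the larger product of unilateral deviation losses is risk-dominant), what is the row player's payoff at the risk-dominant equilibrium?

At both A: the row player loses 8 − 7 = 1 by deviating; the column player loses 9 − 1 = 8. Product = 1·8 = 8.
At both B: the row player loses 13 − 10 = 3 by deviating; the column player loses 11 − 10 = 1. Product = 3·1 = 3.
8 > 3, so both A is risk-dominant. The row player's payoff there is 8.

8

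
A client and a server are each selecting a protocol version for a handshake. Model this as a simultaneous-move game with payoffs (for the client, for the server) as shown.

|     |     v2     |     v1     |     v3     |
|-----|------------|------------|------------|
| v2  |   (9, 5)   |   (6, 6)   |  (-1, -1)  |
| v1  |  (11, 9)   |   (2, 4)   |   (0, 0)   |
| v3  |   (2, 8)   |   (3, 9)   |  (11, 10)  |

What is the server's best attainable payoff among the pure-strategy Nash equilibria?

10

(v2, v1) is a pure NE (the client: 6 ≥ 3; the server: 6 ≥ 5). The server gets 6.
(v1, v2) is a pure NE (the client: 11 ≥ 9; the server: 9 ≥ 4). The server gets 9.
Both v3 is a pure NE (the client: 11 ≥ 0; the server: 10 ≥ 9). The server gets 10.
Every other cell has a profitable deviation for at least one player. Highest of {6, 9, 10} is 10.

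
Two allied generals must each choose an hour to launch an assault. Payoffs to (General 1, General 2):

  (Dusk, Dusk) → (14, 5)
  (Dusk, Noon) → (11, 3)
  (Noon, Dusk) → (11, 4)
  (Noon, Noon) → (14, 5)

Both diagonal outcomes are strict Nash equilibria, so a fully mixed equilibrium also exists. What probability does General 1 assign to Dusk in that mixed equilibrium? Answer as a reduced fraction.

General 1's mix p on Dusk must make General 2 indifferent between Dusk and Noon.
General 2's payoff from Dusk: 5p + 4(1−p). From Noon: 3p + 5(1−p).
Set equal: 2p = 1(1−p) → p = 1/3.

1/3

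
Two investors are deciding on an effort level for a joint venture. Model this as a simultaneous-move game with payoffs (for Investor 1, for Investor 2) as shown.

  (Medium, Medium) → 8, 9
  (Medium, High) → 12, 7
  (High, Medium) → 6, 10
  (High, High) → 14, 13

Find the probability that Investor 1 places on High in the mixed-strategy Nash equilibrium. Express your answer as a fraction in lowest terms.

Investor 1's mix p on Medium must make Investor 2 indifferent between Medium and High.
Investor 2's payoff from Medium: 9p + 10(1−p). From High: 7p + 13(1−p).
Set equal: 2p = 3(1−p) → p = 3/5.
Probability on High is 1 − 3/5 = 2/5.

2/5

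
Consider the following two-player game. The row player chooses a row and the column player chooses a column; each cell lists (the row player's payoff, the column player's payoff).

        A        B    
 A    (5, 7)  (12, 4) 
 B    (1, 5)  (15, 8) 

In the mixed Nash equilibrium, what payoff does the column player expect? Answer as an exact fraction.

6

The row player mixes with probability p on A, chosen so the column player is indifferent: 7p + 5(1−p) = 4p + 8(1−p) gives p = 1/2.
The column player's expected payoff is 7·1/2 + 5·1/2 = 6.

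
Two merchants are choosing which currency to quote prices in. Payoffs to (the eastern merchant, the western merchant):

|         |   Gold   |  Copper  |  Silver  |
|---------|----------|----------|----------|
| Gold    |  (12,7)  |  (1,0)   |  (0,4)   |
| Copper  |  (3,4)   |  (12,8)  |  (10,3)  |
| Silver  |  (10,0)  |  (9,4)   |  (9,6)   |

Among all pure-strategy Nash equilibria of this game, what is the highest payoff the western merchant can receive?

8

Both Gold is a pure NE (the eastern merchant: 12 ≥ 10; the western merchant: 7 ≥ 4). The western merchant gets 7.
Both Copper is a pure NE (the eastern merchant: 12 ≥ 9; the western merchant: 8 ≥ 4). The western merchant gets 8.
Every other cell has a profitable deviation for at least one player. Highest of {7, 8} is 8.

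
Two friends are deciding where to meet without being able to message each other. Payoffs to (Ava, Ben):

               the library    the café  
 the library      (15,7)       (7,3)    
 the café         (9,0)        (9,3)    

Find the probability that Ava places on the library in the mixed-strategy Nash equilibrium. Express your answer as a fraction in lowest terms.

3/7

Ava's mix p on the library must make Ben indifferent between the library and the café.
Ben's payoff from the library: 7p + 0(1−p). From the café: 3p + 3(1−p).
Set equal: 4p = 3(1−p) → p = 3/7.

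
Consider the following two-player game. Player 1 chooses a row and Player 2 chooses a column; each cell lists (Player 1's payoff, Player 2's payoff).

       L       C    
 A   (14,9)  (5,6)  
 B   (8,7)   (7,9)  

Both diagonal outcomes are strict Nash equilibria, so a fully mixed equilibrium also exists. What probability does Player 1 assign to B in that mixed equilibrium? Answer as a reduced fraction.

3/5

Player 1's mix p on A must make Player 2 indifferent between L and C.
Player 2's payoff from L: 9p + 7(1−p). From C: 6p + 9(1−p).
Set equal: 3p = 2(1−p) → p = 2/5.
Probability on B is 1 − 2/5 = 3/5.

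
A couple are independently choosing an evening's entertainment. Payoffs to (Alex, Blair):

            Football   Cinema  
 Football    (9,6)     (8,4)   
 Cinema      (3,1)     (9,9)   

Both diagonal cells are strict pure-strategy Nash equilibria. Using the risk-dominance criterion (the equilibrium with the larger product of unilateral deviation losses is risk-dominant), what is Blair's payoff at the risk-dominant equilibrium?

At both Football: Alex loses 9 − 3 = 6 by deviating; Blair loses 6 − 4 = 2. Product = 6·2 = 12.
At both Cinema: Alex loses 9 − 8 = 1 by deviating; Blair loses 9 − 1 = 8. Product = 1·8 = 8.
12 > 8, so both Football is risk-dominant. Blair's payoff there is 6.

6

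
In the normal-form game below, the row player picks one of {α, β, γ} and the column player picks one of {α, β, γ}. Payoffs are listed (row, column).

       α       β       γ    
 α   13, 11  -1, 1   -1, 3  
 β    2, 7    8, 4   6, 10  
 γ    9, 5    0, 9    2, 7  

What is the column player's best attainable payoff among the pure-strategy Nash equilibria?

11

Both α is a pure NE (the row player: 13 ≥ 9; the column player: 11 ≥ 3). The column player gets 11.
(β, γ) is a pure NE (the row player: 6 ≥ 2; the column player: 10 ≥ 7). The column player gets 10.
Every other cell has a profitable deviation for at least one player. Highest of {11, 10} is 11.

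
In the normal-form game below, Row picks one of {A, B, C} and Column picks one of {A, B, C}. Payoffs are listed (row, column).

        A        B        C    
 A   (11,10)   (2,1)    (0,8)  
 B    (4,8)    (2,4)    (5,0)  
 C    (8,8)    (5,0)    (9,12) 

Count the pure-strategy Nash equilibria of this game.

Both A: Row gets 11 (best alternative 8); Column gets 10 (best alternative 8). Neither deviates — NE.
Both C: Row gets 9 (best alternative 5); Column gets 12 (best alternative 8). Neither deviates — NE.
Both B is not a NE: Row would switch to C (5 > 2).
No other cell survives both best-response checks, so there are 2 pure NE.

2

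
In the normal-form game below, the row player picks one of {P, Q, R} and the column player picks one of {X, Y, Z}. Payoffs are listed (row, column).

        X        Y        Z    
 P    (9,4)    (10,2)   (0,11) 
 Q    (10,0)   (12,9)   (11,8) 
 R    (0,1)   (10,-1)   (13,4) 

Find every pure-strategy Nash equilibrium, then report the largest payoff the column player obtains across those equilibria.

9

(Q, Y) is a pure NE (the row player: 12 ≥ 10; the column player: 9 ≥ 8). The column player gets 9.
(R, Z) is a pure NE (the row player: 13 ≥ 11; the column player: 4 ≥ 1). The column player gets 4.
Every other cell has a profitable deviation for at least one player. Highest of {9, 4} is 9.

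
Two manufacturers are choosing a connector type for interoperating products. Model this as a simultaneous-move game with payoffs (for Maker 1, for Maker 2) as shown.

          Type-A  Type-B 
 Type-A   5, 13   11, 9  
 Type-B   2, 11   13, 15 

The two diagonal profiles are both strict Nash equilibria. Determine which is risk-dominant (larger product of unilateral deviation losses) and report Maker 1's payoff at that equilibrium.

5

At both Type-A: Maker 1 loses 5 − 2 = 3 by deviating; Maker 2 loses 13 − 9 = 4. Product = 3·4 = 12.
At both Type-B: Maker 1 loses 13 − 11 = 2 by deviating; Maker 2 loses 15 − 11 = 4. Product = 2·4 = 8.
12 > 8, so both Type-A is risk-dominant. Maker 1's payoff there is 5.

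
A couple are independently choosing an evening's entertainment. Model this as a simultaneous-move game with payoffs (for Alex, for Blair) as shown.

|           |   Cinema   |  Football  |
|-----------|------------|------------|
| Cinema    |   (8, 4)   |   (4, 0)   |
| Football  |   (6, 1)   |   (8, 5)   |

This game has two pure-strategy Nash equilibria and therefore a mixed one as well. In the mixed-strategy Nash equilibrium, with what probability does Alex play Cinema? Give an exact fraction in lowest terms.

Alex's mix p on Cinema must make Blair indifferent between Cinema and Football.
Blair's payoff from Cinema: 4p + 1(1−p). From Football: 0p + 5(1−p).
Set equal: 4p = 4(1−p) → p = 4/8 = 1/2.

1/2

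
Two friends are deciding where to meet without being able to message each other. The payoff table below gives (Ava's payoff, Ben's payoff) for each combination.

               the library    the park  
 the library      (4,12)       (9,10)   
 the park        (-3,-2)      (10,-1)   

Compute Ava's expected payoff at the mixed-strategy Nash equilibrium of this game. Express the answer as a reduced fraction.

67/8

Ben mixes with probability q on the library, chosen so Ava is indifferent: 4q + 9(1−q) = (-3)q + 10(1−q) gives q = 1/8.
Ava's expected payoff (from either row, since indifferent) is 4·1/8 + 9·7/8 = 67/8.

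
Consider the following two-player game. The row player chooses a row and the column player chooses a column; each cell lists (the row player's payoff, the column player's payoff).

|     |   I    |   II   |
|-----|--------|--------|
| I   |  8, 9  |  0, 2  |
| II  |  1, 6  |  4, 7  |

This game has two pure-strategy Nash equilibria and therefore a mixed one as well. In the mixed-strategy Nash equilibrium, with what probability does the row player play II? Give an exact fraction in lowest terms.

The row player's mix p on I must make the column player indifferent between I and II.
The column player's payoff from I: 9p + 6(1−p). From II: 2p + 7(1−p).
Set equal: 7p = 1(1−p) → p = 1/8.
Probability on II is 1 − 1/8 = 7/8.

7/8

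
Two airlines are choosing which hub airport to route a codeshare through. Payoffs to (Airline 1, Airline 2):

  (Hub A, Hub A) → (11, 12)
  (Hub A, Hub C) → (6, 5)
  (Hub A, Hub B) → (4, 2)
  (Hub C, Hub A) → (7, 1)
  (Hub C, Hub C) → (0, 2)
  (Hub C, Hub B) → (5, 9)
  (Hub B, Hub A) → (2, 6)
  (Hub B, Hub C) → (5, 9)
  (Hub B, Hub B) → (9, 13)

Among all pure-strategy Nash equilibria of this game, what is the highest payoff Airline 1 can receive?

11

Both Hub A is a pure NE (Airline 1: 11 ≥ 7; Airline 2: 12 ≥ 5). Airline 1 gets 11.
Both Hub B is a pure NE (Airline 1: 9 ≥ 5; Airline 2: 13 ≥ 9). Airline 1 gets 9.
Every other cell has a profitable deviation for at least one player. Highest of {11, 9} is 11.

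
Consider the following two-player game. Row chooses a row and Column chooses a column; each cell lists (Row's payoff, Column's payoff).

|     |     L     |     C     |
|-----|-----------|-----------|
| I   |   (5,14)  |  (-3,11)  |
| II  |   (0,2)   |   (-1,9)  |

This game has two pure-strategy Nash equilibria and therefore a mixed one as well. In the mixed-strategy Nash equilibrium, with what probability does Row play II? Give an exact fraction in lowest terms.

3/10

Row's mix p on I must make Column indifferent between L and C.
Column's payoff from L: 14p + 2(1−p). From C: 11p + 9(1−p).
Set equal: 3p = 7(1−p) → p = 7/10.
Probability on II is 1 − 7/10 = 3/10.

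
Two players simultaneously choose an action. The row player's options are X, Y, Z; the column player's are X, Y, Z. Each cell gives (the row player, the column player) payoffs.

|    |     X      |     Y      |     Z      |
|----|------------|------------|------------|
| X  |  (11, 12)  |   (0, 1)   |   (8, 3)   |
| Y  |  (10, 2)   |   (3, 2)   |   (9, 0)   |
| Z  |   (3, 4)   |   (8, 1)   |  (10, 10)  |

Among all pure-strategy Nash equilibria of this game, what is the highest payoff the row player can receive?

Both X is a pure NE (the row player: 11 ≥ 10; the column player: 12 ≥ 3). The row player gets 11.
Both Z is a pure NE (the row player: 10 ≥ 9; the column player: 10 ≥ 4). The row player gets 10.
Every other cell has a profitable deviation for at least one player. Highest of {11, 10} is 11.

11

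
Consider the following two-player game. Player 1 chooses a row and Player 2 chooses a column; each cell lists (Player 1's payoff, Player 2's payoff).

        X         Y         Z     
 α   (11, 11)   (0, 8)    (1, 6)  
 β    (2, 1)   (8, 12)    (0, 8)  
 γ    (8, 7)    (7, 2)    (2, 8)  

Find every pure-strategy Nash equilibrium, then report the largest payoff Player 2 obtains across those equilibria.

(α, X) is a pure NE (Player 1: 11 ≥ 8; Player 2: 11 ≥ 8). Player 2 gets 11.
(β, Y) is a pure NE (Player 1: 8 ≥ 7; Player 2: 12 ≥ 8). Player 2 gets 12.
(γ, Z) is a pure NE (Player 1: 2 ≥ 1; Player 2: 8 ≥ 7). Player 2 gets 8.
Every other cell has a profitable deviation for at least one player. Highest of {11, 12, 8} is 12.

12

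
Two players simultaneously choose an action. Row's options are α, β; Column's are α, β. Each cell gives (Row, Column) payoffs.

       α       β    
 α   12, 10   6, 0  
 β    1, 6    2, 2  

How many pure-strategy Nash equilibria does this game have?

1

Both α: Row gets 12 (best alternative 1); Column gets 10 (best alternative 0). Neither deviates — NE.
Both β is not a NE: Row would switch to α (6 > 2).
No other cell survives both best-response checks, so there is 1 pure NE.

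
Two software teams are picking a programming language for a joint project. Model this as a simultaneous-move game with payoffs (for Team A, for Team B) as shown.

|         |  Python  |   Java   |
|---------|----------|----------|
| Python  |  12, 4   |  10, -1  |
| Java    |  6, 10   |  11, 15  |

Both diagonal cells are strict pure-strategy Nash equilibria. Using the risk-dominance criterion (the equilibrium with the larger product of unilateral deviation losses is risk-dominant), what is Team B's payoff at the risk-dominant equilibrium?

4

At both Python: Team A loses 12 − 6 = 6 by deviating; Team B loses 4 − (-1) = 5. Product = 6·5 = 30.
At both Java: Team A loses 11 − 10 = 1 by deviating; Team B loses 15 − 10 = 5. Product = 1·5 = 5.
30 > 5, so both Python is risk-dominant. Team B's payoff there is 4.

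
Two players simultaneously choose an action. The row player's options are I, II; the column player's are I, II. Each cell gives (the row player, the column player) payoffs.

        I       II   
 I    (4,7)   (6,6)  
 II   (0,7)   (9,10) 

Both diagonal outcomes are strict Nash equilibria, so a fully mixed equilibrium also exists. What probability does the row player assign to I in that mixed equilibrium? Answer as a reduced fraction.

3/4

The row player's mix p on I must make the column player indifferent between I and II.
The column player's payoff from I: 7p + 7(1−p). From II: 6p + 10(1−p).
Set equal: 1p = 3(1−p) → p = 3/4.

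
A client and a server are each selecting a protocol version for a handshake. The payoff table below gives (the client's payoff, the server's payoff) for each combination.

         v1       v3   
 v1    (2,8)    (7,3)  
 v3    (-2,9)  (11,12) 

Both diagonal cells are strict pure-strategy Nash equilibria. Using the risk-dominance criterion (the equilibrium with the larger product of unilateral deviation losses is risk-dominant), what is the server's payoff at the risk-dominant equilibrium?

8

At both v1: the client loses 2 − (-2) = 4 by deviating; the server loses 8 − 3 = 5. Product = 4·5 = 20.
At both v3: the client loses 11 − 7 = 4 by deviating; the server loses 12 − 9 = 3. Product = 4·3 = 12.
20 > 12, so both v1 is risk-dominant. The server's payoff there is 8.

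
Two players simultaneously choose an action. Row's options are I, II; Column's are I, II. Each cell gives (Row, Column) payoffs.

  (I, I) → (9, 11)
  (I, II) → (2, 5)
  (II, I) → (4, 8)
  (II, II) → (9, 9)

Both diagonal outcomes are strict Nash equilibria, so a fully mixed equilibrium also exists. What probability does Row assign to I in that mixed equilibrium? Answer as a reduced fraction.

Row's mix p on I must make Column indifferent between I and II.
Column's payoff from I: 11p + 8(1−p). From II: 5p + 9(1−p).
Set equal: 6p = 1(1−p) → p = 1/7.

1/7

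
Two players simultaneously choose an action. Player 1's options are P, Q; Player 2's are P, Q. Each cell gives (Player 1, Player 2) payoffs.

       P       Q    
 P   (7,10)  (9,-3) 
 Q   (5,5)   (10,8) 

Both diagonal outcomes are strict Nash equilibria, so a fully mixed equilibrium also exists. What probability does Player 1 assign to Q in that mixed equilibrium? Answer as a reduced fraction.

Player 1's mix p on P must make Player 2 indifferent between P and Q.
Player 2's payoff from P: 10p + 5(1−p). From Q: (-3)p + 8(1−p).
Set equal: 13p = 3(1−p) → p = 3/16.
Probability on Q is 1 − 3/16 = 13/16.

13/16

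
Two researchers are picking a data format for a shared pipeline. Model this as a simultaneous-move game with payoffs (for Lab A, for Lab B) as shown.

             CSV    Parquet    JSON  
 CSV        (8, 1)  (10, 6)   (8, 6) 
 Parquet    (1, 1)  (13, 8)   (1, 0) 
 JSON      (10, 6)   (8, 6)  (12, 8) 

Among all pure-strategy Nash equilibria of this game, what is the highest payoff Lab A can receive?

Both Parquet is a pure NE (Lab A: 13 ≥ 10; Lab B: 8 ≥ 1). Lab A gets 13.
Both JSON is a pure NE (Lab A: 12 ≥ 8; Lab B: 8 ≥ 6). Lab A gets 12.
Every other cell has a profitable deviation for at least one player. Highest of {13, 12} is 13.

13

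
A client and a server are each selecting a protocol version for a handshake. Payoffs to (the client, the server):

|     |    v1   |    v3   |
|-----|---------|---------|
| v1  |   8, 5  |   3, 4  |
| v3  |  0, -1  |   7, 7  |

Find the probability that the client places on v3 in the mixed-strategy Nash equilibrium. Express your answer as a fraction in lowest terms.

The client's mix p on v1 must make the server indifferent between v1 and v3.
The server's payoff from v1: 5p + (-1)(1−p). From v3: 4p + 7(1−p).
Set equal: 1p = 8(1−p) → p = 8/9.
Probability on v3 is 1 − 8/9 = 1/9.

1/9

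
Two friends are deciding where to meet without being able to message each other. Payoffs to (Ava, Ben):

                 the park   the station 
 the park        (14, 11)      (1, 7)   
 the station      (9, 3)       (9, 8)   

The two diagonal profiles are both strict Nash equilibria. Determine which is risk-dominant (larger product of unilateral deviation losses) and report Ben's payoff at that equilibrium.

8

At both the park: Ava loses 14 − 9 = 5 by deviating; Ben loses 11 − 7 = 4. Product = 5·4 = 20.
At both the station: Ava loses 9 − 1 = 8 by deviating; Ben loses 8 − 3 = 5. Product = 8·5 = 40.
40 > 20, so both the station is risk-dominant. Ben's payoff there is 8.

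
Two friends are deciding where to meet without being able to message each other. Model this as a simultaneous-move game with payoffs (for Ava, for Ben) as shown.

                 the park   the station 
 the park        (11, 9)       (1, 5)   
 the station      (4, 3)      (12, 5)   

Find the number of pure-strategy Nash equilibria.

Both the park: Ava gets 11 (best alternative 4); Ben gets 9 (best alternative 5). Neither deviates — NE.
Both the station: Ava gets 12 (best alternative 1); Ben gets 5 (best alternative 3). Neither deviates — NE.
(the station, the park) is not a NE: Ava would switch to the park (11 > 4).
No other cell survives both best-response checks, so there are 2 pure NE.

2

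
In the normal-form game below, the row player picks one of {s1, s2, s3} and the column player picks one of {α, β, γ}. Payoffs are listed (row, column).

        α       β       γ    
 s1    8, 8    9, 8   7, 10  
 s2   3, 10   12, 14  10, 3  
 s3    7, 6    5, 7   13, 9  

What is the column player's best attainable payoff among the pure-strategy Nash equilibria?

14

(s2, β) is a pure NE (the row player: 12 ≥ 9; the column player: 14 ≥ 10). The column player gets 14.
(s3, γ) is a pure NE (the row player: 13 ≥ 10; the column player: 9 ≥ 7). The column player gets 9.
Every other cell has a profitable deviation for at least one player. Highest of {14, 9} is 14.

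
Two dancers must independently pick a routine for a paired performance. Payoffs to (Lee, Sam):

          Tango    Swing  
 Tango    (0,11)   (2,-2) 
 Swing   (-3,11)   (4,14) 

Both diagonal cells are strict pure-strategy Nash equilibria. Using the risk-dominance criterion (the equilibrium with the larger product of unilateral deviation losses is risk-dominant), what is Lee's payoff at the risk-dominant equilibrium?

0

At both Tango: Lee loses 0 − (-3) = 3 by deviating; Sam loses 11 − (-2) = 13. Product = 3·13 = 39.
At both Swing: Lee loses 4 − 2 = 2 by deviating; Sam loses 14 − 11 = 3. Product = 2·3 = 6.
39 > 6, so both Tango is risk-dominant. Lee's payoff there is 0.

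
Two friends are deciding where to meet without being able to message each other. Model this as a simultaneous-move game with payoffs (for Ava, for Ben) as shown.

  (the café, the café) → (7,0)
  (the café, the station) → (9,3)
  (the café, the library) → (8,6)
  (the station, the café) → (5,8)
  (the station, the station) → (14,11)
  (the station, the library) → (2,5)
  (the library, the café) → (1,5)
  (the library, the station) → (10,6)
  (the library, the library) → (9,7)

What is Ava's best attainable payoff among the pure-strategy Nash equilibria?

14

Both the station is a pure NE (Ava: 14 ≥ 10; Ben: 11 ≥ 8). Ava gets 14.
Both the library is a pure NE (Ava: 9 ≥ 8; Ben: 7 ≥ 6). Ava gets 9.
Every other cell has a profitable deviation for at least one player. Highest of {14, 9} is 14.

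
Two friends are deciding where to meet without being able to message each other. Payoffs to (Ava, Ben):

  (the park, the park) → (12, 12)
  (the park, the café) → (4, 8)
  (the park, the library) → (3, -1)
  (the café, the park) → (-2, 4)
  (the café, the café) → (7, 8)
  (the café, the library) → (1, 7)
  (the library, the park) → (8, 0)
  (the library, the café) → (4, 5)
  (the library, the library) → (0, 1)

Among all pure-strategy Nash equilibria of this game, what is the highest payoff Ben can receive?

12

Both the park is a pure NE (Ava: 12 ≥ 8; Ben: 12 ≥ 8). Ben gets 12.
Both the café is a pure NE (Ava: 7 ≥ 4; Ben: 8 ≥ 7). Ben gets 8.
Every other cell has a profitable deviation for at least one player. Highest of {12, 8} is 12.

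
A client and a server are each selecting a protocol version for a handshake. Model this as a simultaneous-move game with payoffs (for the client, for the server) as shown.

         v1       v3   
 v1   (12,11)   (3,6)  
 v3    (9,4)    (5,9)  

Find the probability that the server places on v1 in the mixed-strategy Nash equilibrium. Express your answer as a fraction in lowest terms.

The server's mix q on v1 must make the client indifferent between v1 and v3.
The client's payoff from v1: 12q + 3(1−q). From v3: 9q + 5(1−q).
Set equal: 3q = 2(1−q) → q = 2/5.

2/5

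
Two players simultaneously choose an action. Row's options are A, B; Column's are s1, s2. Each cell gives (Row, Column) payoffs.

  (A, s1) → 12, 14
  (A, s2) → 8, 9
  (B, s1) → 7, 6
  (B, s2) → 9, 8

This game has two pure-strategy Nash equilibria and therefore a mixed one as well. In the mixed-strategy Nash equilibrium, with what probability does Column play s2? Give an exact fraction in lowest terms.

5/6

Column's mix q on s1 must make Row indifferent between A and B.
Row's payoff from A: 12q + 8(1−q). From B: 7q + 9(1−q).
Set equal: 5q = 1(1−q) → q = 1/6.
Probability on s2 is 1 − 1/6 = 5/6.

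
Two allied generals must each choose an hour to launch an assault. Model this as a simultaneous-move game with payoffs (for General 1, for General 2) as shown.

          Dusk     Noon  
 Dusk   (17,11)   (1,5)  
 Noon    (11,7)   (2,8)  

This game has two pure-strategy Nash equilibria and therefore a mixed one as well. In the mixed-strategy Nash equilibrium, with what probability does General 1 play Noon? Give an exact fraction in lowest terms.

General 1's mix p on Dusk must make General 2 indifferent between Dusk and Noon.
General 2's payoff from Dusk: 11p + 7(1−p). From Noon: 5p + 8(1−p).
Set equal: 6p = 1(1−p) → p = 1/7.
Probability on Noon is 1 − 1/7 = 6/7.

6/7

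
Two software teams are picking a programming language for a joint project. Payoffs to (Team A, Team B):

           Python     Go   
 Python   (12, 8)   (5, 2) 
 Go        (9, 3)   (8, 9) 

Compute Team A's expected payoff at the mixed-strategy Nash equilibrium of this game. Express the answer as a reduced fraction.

Team B mixes with probability q on Python, chosen so Team A is indifferent: 12q + 5(1−q) = 9q + 8(1−q) gives q = 1/2.
Team A's expected payoff (from either row, since indifferent) is 12·1/2 + 5·1/2 = 17/2.

17/2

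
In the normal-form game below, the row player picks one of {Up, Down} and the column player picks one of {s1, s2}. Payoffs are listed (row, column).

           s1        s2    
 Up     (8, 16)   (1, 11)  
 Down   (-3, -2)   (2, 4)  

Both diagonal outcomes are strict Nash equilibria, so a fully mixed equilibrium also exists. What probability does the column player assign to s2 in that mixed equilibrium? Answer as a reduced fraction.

The column player's mix q on s1 must make the row player indifferent between Up and Down.
The row player's payoff from Up: 8q + 1(1−q). From Down: (-3)q + 2(1−q).
Set equal: 11q = 1(1−q) → q = 1/12.
Probability on s2 is 1 − 1/12 = 11/12.

11/12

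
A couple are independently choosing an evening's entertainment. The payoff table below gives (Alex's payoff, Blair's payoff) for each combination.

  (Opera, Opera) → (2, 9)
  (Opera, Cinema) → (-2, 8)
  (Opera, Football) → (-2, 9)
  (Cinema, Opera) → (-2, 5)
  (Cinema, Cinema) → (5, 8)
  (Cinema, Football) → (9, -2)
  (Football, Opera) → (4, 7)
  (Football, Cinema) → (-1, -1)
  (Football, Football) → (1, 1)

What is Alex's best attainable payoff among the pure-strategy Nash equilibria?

5

Both Cinema is a pure NE (Alex: 5 ≥ -1; Blair: 8 ≥ 5). Alex gets 5.
(Football, Opera) is a pure NE (Alex: 4 ≥ 2; Blair: 7 ≥ 1). Alex gets 4.
Every other cell has a profitable deviation for at least one player. Highest of {5, 4} is 5.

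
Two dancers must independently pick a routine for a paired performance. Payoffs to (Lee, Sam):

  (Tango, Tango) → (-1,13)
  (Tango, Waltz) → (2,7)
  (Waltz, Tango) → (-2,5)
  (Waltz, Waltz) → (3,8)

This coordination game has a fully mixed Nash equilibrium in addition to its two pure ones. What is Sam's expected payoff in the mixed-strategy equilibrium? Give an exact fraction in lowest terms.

23/3

Lee mixes with probability p on Tango, chosen so Sam is indifferent: 13p + 5(1−p) = 7p + 8(1−p) gives p = 1/3.
Sam's expected payoff is 13·1/3 + 5·2/3 = 23/3.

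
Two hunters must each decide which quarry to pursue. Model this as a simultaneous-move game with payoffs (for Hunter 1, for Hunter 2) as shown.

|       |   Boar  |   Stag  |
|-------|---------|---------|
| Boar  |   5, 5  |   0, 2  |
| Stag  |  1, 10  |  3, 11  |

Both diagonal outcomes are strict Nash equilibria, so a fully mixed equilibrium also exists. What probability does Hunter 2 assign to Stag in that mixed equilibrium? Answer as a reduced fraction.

Hunter 2's mix q on Boar must make Hunter 1 indifferent between Boar and Stag.
Hunter 1's payoff from Boar: 5q + 0(1−q). From Stag: 1q + 3(1−q).
Set equal: 4q = 3(1−q) → q = 3/7.
Probability on Stag is 1 − 3/7 = 4/7.

4/7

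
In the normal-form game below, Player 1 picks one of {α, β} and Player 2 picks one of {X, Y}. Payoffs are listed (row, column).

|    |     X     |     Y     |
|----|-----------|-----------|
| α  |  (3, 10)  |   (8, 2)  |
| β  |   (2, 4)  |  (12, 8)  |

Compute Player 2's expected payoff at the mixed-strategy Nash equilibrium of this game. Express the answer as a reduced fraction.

6

Player 1 mixes with probability p on α, chosen so Player 2 is indifferent: 10p + 4(1−p) = 2p + 8(1−p) gives p = 1/3.
Player 2's expected payoff is 10·1/3 + 4·2/3 = 6.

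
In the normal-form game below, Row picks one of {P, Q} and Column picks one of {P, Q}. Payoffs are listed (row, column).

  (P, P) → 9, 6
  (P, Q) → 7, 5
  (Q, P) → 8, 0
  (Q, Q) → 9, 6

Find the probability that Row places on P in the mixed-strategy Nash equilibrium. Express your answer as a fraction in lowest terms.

6/7

Row's mix p on P must make Column indifferent between P and Q.
Column's payoff from P: 6p + 0(1−p). From Q: 5p + 6(1−p).
Set equal: 1p = 6(1−p) → p = 6/7.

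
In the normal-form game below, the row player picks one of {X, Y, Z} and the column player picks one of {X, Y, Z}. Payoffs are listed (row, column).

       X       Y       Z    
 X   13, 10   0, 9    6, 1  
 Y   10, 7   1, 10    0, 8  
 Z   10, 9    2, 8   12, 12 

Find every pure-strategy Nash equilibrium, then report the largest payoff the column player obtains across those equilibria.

12

Both X is a pure NE (the row player: 13 ≥ 10; the column player: 10 ≥ 9). The column player gets 10.
Both Z is a pure NE (the row player: 12 ≥ 6; the column player: 12 ≥ 9). The column player gets 12.
Every other cell has a profitable deviation for at least one player. Highest of {10, 12} is 12.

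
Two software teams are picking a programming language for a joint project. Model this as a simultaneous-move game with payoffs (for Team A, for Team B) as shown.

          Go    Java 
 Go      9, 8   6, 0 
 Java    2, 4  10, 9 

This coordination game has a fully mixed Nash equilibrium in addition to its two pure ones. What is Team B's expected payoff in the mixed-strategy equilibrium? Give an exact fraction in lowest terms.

Team A mixes with probability p on Go, chosen so Team B is indifferent: 8p + 4(1−p) = 0p + 9(1−p) gives p = 5/13.
Team B's expected payoff is 8·5/13 + 4·8/13 = 72/13.

72/13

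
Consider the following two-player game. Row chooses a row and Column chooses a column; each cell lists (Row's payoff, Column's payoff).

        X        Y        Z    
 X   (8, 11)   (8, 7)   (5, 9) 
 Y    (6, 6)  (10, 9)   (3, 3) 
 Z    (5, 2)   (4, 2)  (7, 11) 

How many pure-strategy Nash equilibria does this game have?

Both X: Row gets 8 (best alternative 6); Column gets 11 (best alternative 9). Neither deviates — NE.
Both Y: Row gets 10 (best alternative 8); Column gets 9 (best alternative 6). Neither deviates — NE.
Both Z: Row gets 7 (best alternative 5); Column gets 11 (best alternative 2). Neither deviates — NE.
(X, Y) is not a NE: Row would switch to Y (10 > 8).
No other cell survives both best-response checks, so there are 3 pure NE.

3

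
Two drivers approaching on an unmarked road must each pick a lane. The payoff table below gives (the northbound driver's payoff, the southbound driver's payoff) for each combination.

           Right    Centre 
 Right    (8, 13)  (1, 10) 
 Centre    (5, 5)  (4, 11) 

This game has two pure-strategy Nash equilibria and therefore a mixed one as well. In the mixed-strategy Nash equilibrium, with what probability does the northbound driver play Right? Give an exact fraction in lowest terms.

The northbound driver's mix p on Right must make the southbound driver indifferent between Right and Centre.
The southbound driver's payoff from Right: 13p + 5(1−p). From Centre: 10p + 11(1−p).
Set equal: 3p = 6(1−p) → p = 6/9 = 2/3.

2/3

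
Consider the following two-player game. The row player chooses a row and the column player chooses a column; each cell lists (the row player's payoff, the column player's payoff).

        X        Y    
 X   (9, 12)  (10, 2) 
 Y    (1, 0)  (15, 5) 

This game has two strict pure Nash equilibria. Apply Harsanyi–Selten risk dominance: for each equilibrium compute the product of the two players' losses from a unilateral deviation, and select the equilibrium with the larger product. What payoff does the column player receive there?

12

At both X: the row player loses 9 − 1 = 8 by deviating; the column player loses 12 − 2 = 10. Product = 8·10 = 80.
At both Y: the row player loses 15 − 10 = 5 by deviating; the column player loses 5 − 0 = 5. Product = 5·5 = 25.
80 > 25, so both X is risk-dominant. The column player's payoff there is 12.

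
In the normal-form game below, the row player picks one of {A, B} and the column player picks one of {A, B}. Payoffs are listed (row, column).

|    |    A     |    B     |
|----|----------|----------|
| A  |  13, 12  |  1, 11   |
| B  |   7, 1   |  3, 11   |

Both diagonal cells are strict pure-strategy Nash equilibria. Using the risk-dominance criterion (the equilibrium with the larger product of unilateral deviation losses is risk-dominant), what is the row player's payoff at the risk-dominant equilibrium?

3

At both A: the row player loses 13 − 7 = 6 by deviating; the column player loses 12 − 11 = 1. Product = 6·1 = 6.
At both B: the row player loses 3 − 1 = 2 by deviating; the column player loses 11 − 1 = 10. Product = 2·10 = 20.
20 > 6, so both B is risk-dominant. The row player's payoff there is 3.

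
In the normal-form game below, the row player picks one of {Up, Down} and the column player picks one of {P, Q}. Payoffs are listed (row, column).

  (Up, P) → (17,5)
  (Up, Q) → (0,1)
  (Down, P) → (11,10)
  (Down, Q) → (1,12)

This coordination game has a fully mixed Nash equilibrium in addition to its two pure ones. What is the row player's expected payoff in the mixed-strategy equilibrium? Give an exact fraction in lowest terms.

17/7

The column player mixes with probability q on P, chosen so the row player is indifferent: 17q + 0(1−q) = 11q + 1(1−q) gives q = 1/7.
The row player's expected payoff (from either row, since indifferent) is 17·1/7 + 0·6/7 = 17/7.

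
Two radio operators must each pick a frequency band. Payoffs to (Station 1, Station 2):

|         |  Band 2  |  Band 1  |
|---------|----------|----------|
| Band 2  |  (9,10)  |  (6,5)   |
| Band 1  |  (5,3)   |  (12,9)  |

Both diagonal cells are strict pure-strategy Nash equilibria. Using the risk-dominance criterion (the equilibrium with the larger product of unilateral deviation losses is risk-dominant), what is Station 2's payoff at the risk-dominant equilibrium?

9

At both Band 2: Station 1 loses 9 − 5 = 4 by deviating; Station 2 loses 10 − 5 = 5. Product = 4·5 = 20.
At both Band 1: Station 1 loses 12 − 6 = 6 by deviating; Station 2 loses 9 − 3 = 6. Product = 6·6 = 36.
36 > 20, so both Band 1 is risk-dominant. Station 2's payoff there is 9.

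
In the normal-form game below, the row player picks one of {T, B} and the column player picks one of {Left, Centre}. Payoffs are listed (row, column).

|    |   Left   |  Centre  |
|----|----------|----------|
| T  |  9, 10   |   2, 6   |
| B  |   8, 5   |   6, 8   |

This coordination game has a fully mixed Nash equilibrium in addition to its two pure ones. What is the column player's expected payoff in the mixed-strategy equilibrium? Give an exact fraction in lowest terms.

50/7

The row player mixes with probability p on T, chosen so the column player is indifferent: 10p + 5(1−p) = 6p + 8(1−p) gives p = 3/7.
The column player's expected payoff is 10·3/7 + 5·4/7 = 50/7.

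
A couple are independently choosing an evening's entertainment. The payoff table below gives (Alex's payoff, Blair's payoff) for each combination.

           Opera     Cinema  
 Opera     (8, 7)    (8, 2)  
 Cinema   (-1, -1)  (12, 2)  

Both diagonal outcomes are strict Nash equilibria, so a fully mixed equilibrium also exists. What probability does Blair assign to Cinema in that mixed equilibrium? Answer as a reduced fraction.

9/13

Blair's mix q on Opera must make Alex indifferent between Opera and Cinema.
Alex's payoff from Opera: 8q + 8(1−q). From Cinema: (-1)q + 12(1−q).
Set equal: 9q = 4(1−q) → q = 4/13.
Probability on Cinema is 1 − 4/13 = 9/13.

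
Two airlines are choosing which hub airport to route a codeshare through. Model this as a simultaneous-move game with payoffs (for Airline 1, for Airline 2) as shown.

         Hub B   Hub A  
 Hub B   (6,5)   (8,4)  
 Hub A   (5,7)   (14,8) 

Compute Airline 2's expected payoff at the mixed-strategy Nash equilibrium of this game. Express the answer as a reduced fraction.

6

Airline 1 mixes with probability p on Hub B, chosen so Airline 2 is indifferent: 5p + 7(1−p) = 4p + 8(1−p) gives p = 1/2.
Airline 2's expected payoff is 5·1/2 + 7·1/2 = 6.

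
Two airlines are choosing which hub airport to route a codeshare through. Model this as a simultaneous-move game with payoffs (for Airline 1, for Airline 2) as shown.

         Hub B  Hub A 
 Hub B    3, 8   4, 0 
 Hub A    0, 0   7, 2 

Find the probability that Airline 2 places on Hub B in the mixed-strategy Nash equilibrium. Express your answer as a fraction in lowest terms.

Airline 2's mix q on Hub B must make Airline 1 indifferent between Hub B and Hub A.
Airline 1's payoff from Hub B: 3q + 4(1−q). From Hub A: 0q + 7(1−q).
Set equal: 3q = 3(1−q) → q = 3/6 = 1/2.

1/2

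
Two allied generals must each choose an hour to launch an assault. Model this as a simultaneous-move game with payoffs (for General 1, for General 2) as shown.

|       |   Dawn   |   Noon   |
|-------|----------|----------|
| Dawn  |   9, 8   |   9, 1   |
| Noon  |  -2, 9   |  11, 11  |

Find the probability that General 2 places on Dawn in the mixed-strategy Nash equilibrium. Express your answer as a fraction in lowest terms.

General 2's mix q on Dawn must make General 1 indifferent between Dawn and Noon.
General 1's payoff from Dawn: 9q + 9(1−q). From Noon: (-2)q + 11(1−q).
Set equal: 11q = 2(1−q) → q = 2/13.

2/13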